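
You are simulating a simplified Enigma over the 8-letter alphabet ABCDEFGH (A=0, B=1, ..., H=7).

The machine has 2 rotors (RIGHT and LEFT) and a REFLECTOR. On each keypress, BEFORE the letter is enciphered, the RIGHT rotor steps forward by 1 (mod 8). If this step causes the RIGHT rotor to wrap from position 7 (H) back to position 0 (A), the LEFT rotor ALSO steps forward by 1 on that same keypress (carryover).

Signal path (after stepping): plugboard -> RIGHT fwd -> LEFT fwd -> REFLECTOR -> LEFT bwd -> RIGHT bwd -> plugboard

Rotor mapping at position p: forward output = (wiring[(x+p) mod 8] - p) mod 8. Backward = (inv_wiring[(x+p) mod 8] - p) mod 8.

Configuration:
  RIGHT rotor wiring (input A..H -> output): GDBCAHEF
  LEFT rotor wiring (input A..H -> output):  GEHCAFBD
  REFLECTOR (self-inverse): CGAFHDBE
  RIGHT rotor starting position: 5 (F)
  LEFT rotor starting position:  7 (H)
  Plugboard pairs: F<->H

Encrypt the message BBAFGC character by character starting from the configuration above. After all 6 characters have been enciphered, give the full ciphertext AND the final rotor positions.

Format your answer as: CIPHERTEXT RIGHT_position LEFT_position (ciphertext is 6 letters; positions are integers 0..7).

Answer: EEEDHH 3 0

Derivation:
Char 1 ('B'): step: R->6, L=7; B->plug->B->R->H->L->C->refl->A->L'->D->R'->E->plug->E
Char 2 ('B'): step: R->7, L=7; B->plug->B->R->H->L->C->refl->A->L'->D->R'->E->plug->E
Char 3 ('A'): step: R->0, L->0 (L advanced); A->plug->A->R->G->L->B->refl->G->L'->A->R'->E->plug->E
Char 4 ('F'): step: R->1, L=0; F->plug->H->R->F->L->F->refl->D->L'->H->R'->D->plug->D
Char 5 ('G'): step: R->2, L=0; G->plug->G->R->E->L->A->refl->C->L'->D->R'->F->plug->H
Char 6 ('C'): step: R->3, L=0; C->plug->C->R->E->L->A->refl->C->L'->D->R'->F->plug->H
Final: ciphertext=EEEDHH, RIGHT=3, LEFT=0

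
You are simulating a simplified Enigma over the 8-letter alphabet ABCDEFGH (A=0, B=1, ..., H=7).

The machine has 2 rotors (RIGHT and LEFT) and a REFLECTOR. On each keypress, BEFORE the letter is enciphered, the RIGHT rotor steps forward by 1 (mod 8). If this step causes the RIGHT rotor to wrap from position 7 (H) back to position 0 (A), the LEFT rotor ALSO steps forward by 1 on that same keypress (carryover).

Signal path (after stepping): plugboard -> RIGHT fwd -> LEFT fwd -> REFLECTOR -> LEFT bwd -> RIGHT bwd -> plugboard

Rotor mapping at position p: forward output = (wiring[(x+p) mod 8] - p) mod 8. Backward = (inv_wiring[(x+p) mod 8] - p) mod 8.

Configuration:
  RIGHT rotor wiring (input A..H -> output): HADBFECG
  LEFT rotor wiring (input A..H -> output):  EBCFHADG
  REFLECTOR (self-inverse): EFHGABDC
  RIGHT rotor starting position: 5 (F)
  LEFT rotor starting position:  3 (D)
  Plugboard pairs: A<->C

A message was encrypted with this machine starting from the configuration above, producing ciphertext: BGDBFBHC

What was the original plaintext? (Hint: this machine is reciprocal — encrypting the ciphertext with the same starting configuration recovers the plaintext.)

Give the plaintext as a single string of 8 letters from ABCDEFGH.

Char 1 ('B'): step: R->6, L=3; B->plug->B->R->A->L->C->refl->H->L'->H->R'->G->plug->G
Char 2 ('G'): step: R->7, L=3; G->plug->G->R->F->L->B->refl->F->L'->C->R'->E->plug->E
Char 3 ('D'): step: R->0, L->4 (L advanced); D->plug->D->R->B->L->E->refl->A->L'->E->R'->F->plug->F
Char 4 ('B'): step: R->1, L=4; B->plug->B->R->C->L->H->refl->C->L'->D->R'->E->plug->E
Char 5 ('F'): step: R->2, L=4; F->plug->F->R->E->L->A->refl->E->L'->B->R'->A->plug->C
Char 6 ('B'): step: R->3, L=4; B->plug->B->R->C->L->H->refl->C->L'->D->R'->E->plug->E
Char 7 ('H'): step: R->4, L=4; H->plug->H->R->F->L->F->refl->B->L'->H->R'->G->plug->G
Char 8 ('C'): step: R->5, L=4; C->plug->A->R->H->L->B->refl->F->L'->F->R'->B->plug->B

Answer: GEFECEGB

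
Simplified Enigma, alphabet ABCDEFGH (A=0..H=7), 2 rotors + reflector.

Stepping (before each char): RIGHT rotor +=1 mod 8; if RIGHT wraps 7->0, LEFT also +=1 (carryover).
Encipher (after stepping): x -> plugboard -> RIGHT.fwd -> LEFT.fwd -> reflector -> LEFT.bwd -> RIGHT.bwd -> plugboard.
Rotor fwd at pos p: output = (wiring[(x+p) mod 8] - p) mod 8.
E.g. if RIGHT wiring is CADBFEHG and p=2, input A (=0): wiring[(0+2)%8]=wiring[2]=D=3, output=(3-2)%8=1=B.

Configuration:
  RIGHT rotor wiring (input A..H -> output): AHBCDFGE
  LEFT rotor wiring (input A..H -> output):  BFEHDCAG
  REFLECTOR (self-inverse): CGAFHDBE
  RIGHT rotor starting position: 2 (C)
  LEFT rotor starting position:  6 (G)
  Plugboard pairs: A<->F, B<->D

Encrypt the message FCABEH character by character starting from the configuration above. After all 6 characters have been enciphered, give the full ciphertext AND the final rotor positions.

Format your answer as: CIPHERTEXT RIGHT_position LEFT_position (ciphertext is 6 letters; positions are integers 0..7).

Answer: BHGFHC 0 7

Derivation:
Char 1 ('F'): step: R->3, L=6; F->plug->A->R->H->L->E->refl->H->L'->D->R'->D->plug->B
Char 2 ('C'): step: R->4, L=6; C->plug->C->R->C->L->D->refl->F->L'->G->R'->H->plug->H
Char 3 ('A'): step: R->5, L=6; A->plug->F->R->E->L->G->refl->B->L'->F->R'->G->plug->G
Char 4 ('B'): step: R->6, L=6; B->plug->D->R->B->L->A->refl->C->L'->A->R'->A->plug->F
Char 5 ('E'): step: R->7, L=6; E->plug->E->R->D->L->H->refl->E->L'->H->R'->H->plug->H
Char 6 ('H'): step: R->0, L->7 (L advanced); H->plug->H->R->E->L->A->refl->C->L'->B->R'->C->plug->C
Final: ciphertext=BHGFHC, RIGHT=0, LEFT=7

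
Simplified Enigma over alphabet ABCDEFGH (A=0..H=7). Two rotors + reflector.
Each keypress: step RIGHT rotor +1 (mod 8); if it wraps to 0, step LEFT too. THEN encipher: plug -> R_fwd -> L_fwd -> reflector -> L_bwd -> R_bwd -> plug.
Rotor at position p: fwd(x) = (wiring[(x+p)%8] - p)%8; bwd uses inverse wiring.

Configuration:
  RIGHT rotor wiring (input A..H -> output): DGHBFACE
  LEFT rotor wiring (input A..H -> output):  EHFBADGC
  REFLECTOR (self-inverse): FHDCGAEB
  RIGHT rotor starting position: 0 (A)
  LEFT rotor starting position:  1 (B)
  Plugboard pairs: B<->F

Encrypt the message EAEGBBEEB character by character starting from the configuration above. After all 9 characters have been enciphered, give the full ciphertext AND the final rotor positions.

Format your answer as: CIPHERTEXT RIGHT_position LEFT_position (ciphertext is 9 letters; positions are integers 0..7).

Answer: DBBCFFACG 1 2

Derivation:
Char 1 ('E'): step: R->1, L=1; E->plug->E->R->H->L->D->refl->C->L'->E->R'->D->plug->D
Char 2 ('A'): step: R->2, L=1; A->plug->A->R->F->L->F->refl->A->L'->C->R'->F->plug->B
Char 3 ('E'): step: R->3, L=1; E->plug->E->R->B->L->E->refl->G->L'->A->R'->F->plug->B
Char 4 ('G'): step: R->4, L=1; G->plug->G->R->D->L->H->refl->B->L'->G->R'->C->plug->C
Char 5 ('B'): step: R->5, L=1; B->plug->F->R->C->L->A->refl->F->L'->F->R'->B->plug->F
Char 6 ('B'): step: R->6, L=1; B->plug->F->R->D->L->H->refl->B->L'->G->R'->B->plug->F
Char 7 ('E'): step: R->7, L=1; E->plug->E->R->C->L->A->refl->F->L'->F->R'->A->plug->A
Char 8 ('E'): step: R->0, L->2 (L advanced); E->plug->E->R->F->L->A->refl->F->L'->H->R'->C->plug->C
Char 9 ('B'): step: R->1, L=2; B->plug->F->R->B->L->H->refl->B->L'->D->R'->G->plug->G
Final: ciphertext=DBBCFFACG, RIGHT=1, LEFT=2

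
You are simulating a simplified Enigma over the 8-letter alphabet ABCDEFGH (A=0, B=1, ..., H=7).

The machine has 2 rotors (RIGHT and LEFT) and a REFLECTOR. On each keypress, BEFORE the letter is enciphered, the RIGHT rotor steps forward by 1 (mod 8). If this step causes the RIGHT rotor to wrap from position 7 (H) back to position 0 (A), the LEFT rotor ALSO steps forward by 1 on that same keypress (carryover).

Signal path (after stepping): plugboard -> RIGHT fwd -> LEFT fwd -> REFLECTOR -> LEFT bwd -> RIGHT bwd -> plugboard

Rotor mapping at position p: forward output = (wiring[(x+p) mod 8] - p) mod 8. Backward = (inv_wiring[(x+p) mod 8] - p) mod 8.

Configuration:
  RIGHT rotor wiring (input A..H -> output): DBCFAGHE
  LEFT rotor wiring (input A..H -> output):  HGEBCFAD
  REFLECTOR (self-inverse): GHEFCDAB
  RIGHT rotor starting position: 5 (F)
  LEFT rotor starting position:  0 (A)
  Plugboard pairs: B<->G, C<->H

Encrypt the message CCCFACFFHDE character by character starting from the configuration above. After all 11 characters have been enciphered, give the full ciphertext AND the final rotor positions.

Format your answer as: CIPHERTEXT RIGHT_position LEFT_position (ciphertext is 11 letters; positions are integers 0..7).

Char 1 ('C'): step: R->6, L=0; C->plug->H->R->A->L->H->refl->B->L'->D->R'->D->plug->D
Char 2 ('C'): step: R->7, L=0; C->plug->H->R->A->L->H->refl->B->L'->D->R'->D->plug->D
Char 3 ('C'): step: R->0, L->1 (L advanced); C->plug->H->R->E->L->E->refl->C->L'->G->R'->F->plug->F
Char 4 ('F'): step: R->1, L=1; F->plug->F->R->G->L->C->refl->E->L'->E->R'->C->plug->H
Char 5 ('A'): step: R->2, L=1; A->plug->A->R->A->L->F->refl->D->L'->B->R'->G->plug->B
Char 6 ('C'): step: R->3, L=1; C->plug->H->R->H->L->G->refl->A->L'->C->R'->A->plug->A
Char 7 ('F'): step: R->4, L=1; F->plug->F->R->F->L->H->refl->B->L'->D->R'->C->plug->H
Char 8 ('F'): step: R->5, L=1; F->plug->F->R->F->L->H->refl->B->L'->D->R'->H->plug->C
Char 9 ('H'): step: R->6, L=1; H->plug->C->R->F->L->H->refl->B->L'->D->R'->D->plug->D
Char 10 ('D'): step: R->7, L=1; D->plug->D->R->D->L->B->refl->H->L'->F->R'->A->plug->A
Char 11 ('E'): step: R->0, L->2 (L advanced); E->plug->E->R->A->L->C->refl->E->L'->H->R'->G->plug->B
Final: ciphertext=DDFHBAHCDAB, RIGHT=0, LEFT=2

Answer: DDFHBAHCDAB 0 2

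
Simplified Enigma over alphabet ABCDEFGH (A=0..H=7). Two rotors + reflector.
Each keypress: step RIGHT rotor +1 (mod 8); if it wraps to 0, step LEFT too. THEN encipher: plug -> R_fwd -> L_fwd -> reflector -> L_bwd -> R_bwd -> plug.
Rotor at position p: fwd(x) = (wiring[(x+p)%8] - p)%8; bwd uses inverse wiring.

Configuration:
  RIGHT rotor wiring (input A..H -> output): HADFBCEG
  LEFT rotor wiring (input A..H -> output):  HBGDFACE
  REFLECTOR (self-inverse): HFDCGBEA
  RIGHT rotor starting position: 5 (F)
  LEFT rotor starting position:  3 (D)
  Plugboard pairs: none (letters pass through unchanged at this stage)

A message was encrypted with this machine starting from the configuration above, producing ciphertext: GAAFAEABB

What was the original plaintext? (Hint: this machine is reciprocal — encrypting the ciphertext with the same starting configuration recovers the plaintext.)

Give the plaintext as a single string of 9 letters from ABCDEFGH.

Answer: BCCAECCEE

Derivation:
Char 1 ('G'): step: R->6, L=3; G->plug->G->R->D->L->H->refl->A->L'->A->R'->B->plug->B
Char 2 ('A'): step: R->7, L=3; A->plug->A->R->H->L->D->refl->C->L'->B->R'->C->plug->C
Char 3 ('A'): step: R->0, L->4 (L advanced); A->plug->A->R->H->L->H->refl->A->L'->D->R'->C->plug->C
Char 4 ('F'): step: R->1, L=4; F->plug->F->R->D->L->A->refl->H->L'->H->R'->A->plug->A
Char 5 ('A'): step: R->2, L=4; A->plug->A->R->B->L->E->refl->G->L'->C->R'->E->plug->E
Char 6 ('E'): step: R->3, L=4; E->plug->E->R->D->L->A->refl->H->L'->H->R'->C->plug->C
Char 7 ('A'): step: R->4, L=4; A->plug->A->R->F->L->F->refl->B->L'->A->R'->C->plug->C
Char 8 ('B'): step: R->5, L=4; B->plug->B->R->H->L->H->refl->A->L'->D->R'->E->plug->E
Char 9 ('B'): step: R->6, L=4; B->plug->B->R->A->L->B->refl->F->L'->F->R'->E->plug->E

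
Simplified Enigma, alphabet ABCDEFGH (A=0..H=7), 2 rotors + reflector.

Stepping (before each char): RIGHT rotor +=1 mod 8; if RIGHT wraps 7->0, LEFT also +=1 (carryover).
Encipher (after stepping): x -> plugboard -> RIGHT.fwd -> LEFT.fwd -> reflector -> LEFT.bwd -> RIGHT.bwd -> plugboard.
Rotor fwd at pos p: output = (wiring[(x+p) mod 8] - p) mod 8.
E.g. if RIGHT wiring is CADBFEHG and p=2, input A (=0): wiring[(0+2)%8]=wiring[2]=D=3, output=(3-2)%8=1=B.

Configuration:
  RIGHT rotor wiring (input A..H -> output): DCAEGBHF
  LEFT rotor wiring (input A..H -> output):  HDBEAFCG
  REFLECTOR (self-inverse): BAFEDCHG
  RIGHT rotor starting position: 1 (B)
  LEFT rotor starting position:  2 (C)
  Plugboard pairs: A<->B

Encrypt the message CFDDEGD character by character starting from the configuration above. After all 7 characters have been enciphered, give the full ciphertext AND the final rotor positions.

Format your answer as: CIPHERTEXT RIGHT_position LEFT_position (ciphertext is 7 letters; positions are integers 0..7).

Answer: DEFHGHH 0 3

Derivation:
Char 1 ('C'): step: R->2, L=2; C->plug->C->R->E->L->A->refl->B->L'->H->R'->D->plug->D
Char 2 ('F'): step: R->3, L=2; F->plug->F->R->A->L->H->refl->G->L'->C->R'->E->plug->E
Char 3 ('D'): step: R->4, L=2; D->plug->D->R->B->L->C->refl->F->L'->G->R'->F->plug->F
Char 4 ('D'): step: R->5, L=2; D->plug->D->R->G->L->F->refl->C->L'->B->R'->H->plug->H
Char 5 ('E'): step: R->6, L=2; E->plug->E->R->C->L->G->refl->H->L'->A->R'->G->plug->G
Char 6 ('G'): step: R->7, L=2; G->plug->G->R->C->L->G->refl->H->L'->A->R'->H->plug->H
Char 7 ('D'): step: R->0, L->3 (L advanced); D->plug->D->R->E->L->D->refl->E->L'->F->R'->H->plug->H
Final: ciphertext=DEFHGHH, RIGHT=0, LEFT=3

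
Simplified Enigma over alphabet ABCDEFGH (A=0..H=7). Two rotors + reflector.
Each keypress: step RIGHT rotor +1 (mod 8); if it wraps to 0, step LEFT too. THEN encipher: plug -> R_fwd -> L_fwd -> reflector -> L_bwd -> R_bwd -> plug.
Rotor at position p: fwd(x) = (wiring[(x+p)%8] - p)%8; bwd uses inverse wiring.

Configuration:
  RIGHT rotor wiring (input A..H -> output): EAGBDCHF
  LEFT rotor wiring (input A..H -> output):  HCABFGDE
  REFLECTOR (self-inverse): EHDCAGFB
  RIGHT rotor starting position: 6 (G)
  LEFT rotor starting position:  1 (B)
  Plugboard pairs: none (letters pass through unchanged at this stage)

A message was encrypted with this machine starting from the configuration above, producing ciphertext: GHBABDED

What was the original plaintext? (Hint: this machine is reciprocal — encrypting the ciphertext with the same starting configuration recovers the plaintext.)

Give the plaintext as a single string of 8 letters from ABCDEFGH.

Char 1 ('G'): step: R->7, L=1; G->plug->G->R->D->L->E->refl->A->L'->C->R'->E->plug->E
Char 2 ('H'): step: R->0, L->2 (L advanced); H->plug->H->R->F->L->C->refl->D->L'->C->R'->F->plug->F
Char 3 ('B'): step: R->1, L=2; B->plug->B->R->F->L->C->refl->D->L'->C->R'->D->plug->D
Char 4 ('A'): step: R->2, L=2; A->plug->A->R->E->L->B->refl->H->L'->B->R'->C->plug->C
Char 5 ('B'): step: R->3, L=2; B->plug->B->R->A->L->G->refl->F->L'->G->R'->A->plug->A
Char 6 ('D'): step: R->4, L=2; D->plug->D->R->B->L->H->refl->B->L'->E->R'->F->plug->F
Char 7 ('E'): step: R->5, L=2; E->plug->E->R->D->L->E->refl->A->L'->H->R'->D->plug->D
Char 8 ('D'): step: R->6, L=2; D->plug->D->R->C->L->D->refl->C->L'->F->R'->G->plug->G

Answer: EFDCAFDG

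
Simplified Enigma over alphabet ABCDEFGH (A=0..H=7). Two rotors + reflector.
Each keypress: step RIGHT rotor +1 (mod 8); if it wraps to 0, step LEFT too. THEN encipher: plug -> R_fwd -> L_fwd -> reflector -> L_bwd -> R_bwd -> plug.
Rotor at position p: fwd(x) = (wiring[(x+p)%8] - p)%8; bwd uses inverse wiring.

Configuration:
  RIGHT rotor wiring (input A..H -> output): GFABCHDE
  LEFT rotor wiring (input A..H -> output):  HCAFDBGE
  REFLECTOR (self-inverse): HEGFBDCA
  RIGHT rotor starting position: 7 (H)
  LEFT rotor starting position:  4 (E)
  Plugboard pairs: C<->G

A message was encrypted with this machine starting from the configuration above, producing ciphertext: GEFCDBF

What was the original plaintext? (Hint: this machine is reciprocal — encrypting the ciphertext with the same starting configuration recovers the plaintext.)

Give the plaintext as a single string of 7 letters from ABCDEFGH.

Char 1 ('G'): step: R->0, L->5 (L advanced); G->plug->C->R->A->L->E->refl->B->L'->B->R'->D->plug->D
Char 2 ('E'): step: R->1, L=5; E->plug->E->R->G->L->A->refl->H->L'->C->R'->F->plug->F
Char 3 ('F'): step: R->2, L=5; F->plug->F->R->C->L->H->refl->A->L'->G->R'->A->plug->A
Char 4 ('C'): step: R->3, L=5; C->plug->G->R->C->L->H->refl->A->L'->G->R'->A->plug->A
Char 5 ('D'): step: R->4, L=5; D->plug->D->R->A->L->E->refl->B->L'->B->R'->F->plug->F
Char 6 ('B'): step: R->5, L=5; B->plug->B->R->G->L->A->refl->H->L'->C->R'->A->plug->A
Char 7 ('F'): step: R->6, L=5; F->plug->F->R->D->L->C->refl->G->L'->H->R'->D->plug->D

Answer: DFAAFAD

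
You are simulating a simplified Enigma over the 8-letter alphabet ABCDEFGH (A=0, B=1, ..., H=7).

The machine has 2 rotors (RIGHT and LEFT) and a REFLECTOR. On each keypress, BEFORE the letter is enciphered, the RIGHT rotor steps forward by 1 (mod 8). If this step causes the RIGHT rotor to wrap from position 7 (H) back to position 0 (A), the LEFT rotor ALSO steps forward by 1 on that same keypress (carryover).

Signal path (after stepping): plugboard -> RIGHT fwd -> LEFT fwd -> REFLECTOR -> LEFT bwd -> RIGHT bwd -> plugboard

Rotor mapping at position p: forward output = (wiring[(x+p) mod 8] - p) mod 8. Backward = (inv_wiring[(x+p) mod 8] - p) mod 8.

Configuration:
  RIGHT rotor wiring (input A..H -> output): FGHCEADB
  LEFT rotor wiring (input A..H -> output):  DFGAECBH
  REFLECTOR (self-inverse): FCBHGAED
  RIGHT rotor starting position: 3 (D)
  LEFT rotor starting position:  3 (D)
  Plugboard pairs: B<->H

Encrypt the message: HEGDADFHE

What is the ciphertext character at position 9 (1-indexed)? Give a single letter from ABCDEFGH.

Char 1 ('H'): step: R->4, L=3; H->plug->B->R->E->L->E->refl->G->L'->D->R'->G->plug->G
Char 2 ('E'): step: R->5, L=3; E->plug->E->R->B->L->B->refl->C->L'->G->R'->B->plug->H
Char 3 ('G'): step: R->6, L=3; G->plug->G->R->G->L->C->refl->B->L'->B->R'->E->plug->E
Char 4 ('D'): step: R->7, L=3; D->plug->D->R->A->L->F->refl->A->L'->F->R'->F->plug->F
Char 5 ('A'): step: R->0, L->4 (L advanced); A->plug->A->R->F->L->B->refl->C->L'->G->R'->B->plug->H
Char 6 ('D'): step: R->1, L=4; D->plug->D->R->D->L->D->refl->H->L'->E->R'->H->plug->B
Char 7 ('F'): step: R->2, L=4; F->plug->F->R->H->L->E->refl->G->L'->B->R'->E->plug->E
Char 8 ('H'): step: R->3, L=4; H->plug->B->R->B->L->G->refl->E->L'->H->R'->A->plug->A
Char 9 ('E'): step: R->4, L=4; E->plug->E->R->B->L->G->refl->E->L'->H->R'->C->plug->C

C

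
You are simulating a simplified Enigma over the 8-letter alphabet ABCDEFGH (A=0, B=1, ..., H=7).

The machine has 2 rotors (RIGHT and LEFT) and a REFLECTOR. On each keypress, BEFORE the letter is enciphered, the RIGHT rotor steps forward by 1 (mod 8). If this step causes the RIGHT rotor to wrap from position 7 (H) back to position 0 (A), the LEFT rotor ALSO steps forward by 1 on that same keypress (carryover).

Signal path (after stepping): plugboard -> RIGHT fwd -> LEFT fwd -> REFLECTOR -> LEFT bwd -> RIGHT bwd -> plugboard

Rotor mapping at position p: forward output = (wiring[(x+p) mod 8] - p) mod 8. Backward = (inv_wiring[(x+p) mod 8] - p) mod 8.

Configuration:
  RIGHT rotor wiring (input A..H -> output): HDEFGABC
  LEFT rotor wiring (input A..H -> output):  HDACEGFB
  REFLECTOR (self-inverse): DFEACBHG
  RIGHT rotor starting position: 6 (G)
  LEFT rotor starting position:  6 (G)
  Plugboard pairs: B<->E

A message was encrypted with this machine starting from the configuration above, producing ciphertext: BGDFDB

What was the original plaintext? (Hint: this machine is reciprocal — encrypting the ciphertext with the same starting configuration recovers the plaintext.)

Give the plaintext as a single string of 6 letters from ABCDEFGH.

Char 1 ('B'): step: R->7, L=6; B->plug->E->R->G->L->G->refl->H->L'->A->R'->B->plug->E
Char 2 ('G'): step: R->0, L->7 (L advanced); G->plug->G->R->B->L->A->refl->D->L'->E->R'->C->plug->C
Char 3 ('D'): step: R->1, L=7; D->plug->D->R->F->L->F->refl->B->L'->D->R'->B->plug->E
Char 4 ('F'): step: R->2, L=7; F->plug->F->R->A->L->C->refl->E->L'->C->R'->A->plug->A
Char 5 ('D'): step: R->3, L=7; D->plug->D->R->G->L->H->refl->G->L'->H->R'->E->plug->B
Char 6 ('B'): step: R->4, L=7; B->plug->E->R->D->L->B->refl->F->L'->F->R'->C->plug->C

Answer: ECEABC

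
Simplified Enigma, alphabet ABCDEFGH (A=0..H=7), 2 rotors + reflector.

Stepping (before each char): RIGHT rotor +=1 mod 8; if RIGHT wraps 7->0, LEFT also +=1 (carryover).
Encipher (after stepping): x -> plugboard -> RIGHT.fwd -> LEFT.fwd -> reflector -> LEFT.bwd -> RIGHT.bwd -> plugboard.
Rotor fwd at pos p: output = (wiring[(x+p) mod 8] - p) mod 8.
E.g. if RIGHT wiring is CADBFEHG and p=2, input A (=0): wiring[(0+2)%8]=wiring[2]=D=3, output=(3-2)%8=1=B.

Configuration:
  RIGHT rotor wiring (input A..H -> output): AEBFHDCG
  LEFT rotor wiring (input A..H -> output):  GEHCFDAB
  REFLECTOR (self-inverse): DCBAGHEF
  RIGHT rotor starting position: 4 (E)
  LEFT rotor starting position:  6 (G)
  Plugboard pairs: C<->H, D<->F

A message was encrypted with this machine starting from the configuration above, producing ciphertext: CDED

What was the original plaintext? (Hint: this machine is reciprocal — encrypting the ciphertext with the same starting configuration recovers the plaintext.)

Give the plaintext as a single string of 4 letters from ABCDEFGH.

Char 1 ('C'): step: R->5, L=6; C->plug->H->R->C->L->A->refl->D->L'->B->R'->C->plug->H
Char 2 ('D'): step: R->6, L=6; D->plug->F->R->H->L->F->refl->H->L'->G->R'->D->plug->F
Char 3 ('E'): step: R->7, L=6; E->plug->E->R->G->L->H->refl->F->L'->H->R'->A->plug->A
Char 4 ('D'): step: R->0, L->7 (L advanced); D->plug->F->R->D->L->A->refl->D->L'->E->R'->B->plug->B

Answer: HFAB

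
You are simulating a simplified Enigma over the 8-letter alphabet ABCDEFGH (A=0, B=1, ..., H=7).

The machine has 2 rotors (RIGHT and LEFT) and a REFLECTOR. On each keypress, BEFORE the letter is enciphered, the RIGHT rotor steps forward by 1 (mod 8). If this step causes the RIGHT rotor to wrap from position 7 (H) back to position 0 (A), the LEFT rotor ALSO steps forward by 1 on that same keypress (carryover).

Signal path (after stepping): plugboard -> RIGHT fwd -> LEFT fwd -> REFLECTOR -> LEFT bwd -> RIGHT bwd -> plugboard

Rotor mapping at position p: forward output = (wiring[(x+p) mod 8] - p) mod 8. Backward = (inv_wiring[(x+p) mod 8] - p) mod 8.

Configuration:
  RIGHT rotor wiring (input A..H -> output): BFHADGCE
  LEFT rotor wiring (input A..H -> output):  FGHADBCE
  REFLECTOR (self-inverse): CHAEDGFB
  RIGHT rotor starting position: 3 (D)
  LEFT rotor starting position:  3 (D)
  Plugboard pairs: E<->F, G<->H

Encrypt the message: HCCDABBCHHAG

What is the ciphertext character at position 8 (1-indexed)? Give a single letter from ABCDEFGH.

Char 1 ('H'): step: R->4, L=3; H->plug->G->R->D->L->H->refl->B->L'->E->R'->H->plug->G
Char 2 ('C'): step: R->5, L=3; C->plug->C->R->H->L->E->refl->D->L'->G->R'->H->plug->G
Char 3 ('C'): step: R->6, L=3; C->plug->C->R->D->L->H->refl->B->L'->E->R'->A->plug->A
Char 4 ('D'): step: R->7, L=3; D->plug->D->R->A->L->F->refl->G->L'->C->R'->B->plug->B
Char 5 ('A'): step: R->0, L->4 (L advanced); A->plug->A->R->B->L->F->refl->G->L'->C->R'->G->plug->H
Char 6 ('B'): step: R->1, L=4; B->plug->B->R->G->L->D->refl->E->L'->H->R'->C->plug->C
Char 7 ('B'): step: R->2, L=4; B->plug->B->R->G->L->D->refl->E->L'->H->R'->G->plug->H
Char 8 ('C'): step: R->3, L=4; C->plug->C->R->D->L->A->refl->C->L'->F->R'->A->plug->A

A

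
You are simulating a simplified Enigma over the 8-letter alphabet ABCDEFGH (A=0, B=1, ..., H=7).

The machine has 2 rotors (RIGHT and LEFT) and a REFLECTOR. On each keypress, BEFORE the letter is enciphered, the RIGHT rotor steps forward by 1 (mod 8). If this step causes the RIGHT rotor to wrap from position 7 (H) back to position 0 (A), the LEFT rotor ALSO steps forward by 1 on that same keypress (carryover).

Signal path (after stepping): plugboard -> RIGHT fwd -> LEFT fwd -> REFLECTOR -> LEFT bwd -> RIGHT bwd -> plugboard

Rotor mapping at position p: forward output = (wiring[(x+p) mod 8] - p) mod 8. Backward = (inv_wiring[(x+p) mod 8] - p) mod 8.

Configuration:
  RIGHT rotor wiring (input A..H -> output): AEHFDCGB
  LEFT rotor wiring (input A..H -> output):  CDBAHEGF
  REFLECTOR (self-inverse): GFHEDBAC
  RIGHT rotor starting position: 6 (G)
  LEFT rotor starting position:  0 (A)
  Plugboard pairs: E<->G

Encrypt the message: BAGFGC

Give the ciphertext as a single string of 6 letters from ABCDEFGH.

Char 1 ('B'): step: R->7, L=0; B->plug->B->R->B->L->D->refl->E->L'->F->R'->C->plug->C
Char 2 ('A'): step: R->0, L->1 (L advanced); A->plug->A->R->A->L->C->refl->H->L'->C->R'->F->plug->F
Char 3 ('G'): step: R->1, L=1; G->plug->E->R->B->L->A->refl->G->L'->D->R'->A->plug->A
Char 4 ('F'): step: R->2, L=1; F->plug->F->R->H->L->B->refl->F->L'->F->R'->A->plug->A
Char 5 ('G'): step: R->3, L=1; G->plug->E->R->G->L->E->refl->D->L'->E->R'->H->plug->H
Char 6 ('C'): step: R->4, L=1; C->plug->C->R->C->L->H->refl->C->L'->A->R'->F->plug->F

Answer: CFAAHF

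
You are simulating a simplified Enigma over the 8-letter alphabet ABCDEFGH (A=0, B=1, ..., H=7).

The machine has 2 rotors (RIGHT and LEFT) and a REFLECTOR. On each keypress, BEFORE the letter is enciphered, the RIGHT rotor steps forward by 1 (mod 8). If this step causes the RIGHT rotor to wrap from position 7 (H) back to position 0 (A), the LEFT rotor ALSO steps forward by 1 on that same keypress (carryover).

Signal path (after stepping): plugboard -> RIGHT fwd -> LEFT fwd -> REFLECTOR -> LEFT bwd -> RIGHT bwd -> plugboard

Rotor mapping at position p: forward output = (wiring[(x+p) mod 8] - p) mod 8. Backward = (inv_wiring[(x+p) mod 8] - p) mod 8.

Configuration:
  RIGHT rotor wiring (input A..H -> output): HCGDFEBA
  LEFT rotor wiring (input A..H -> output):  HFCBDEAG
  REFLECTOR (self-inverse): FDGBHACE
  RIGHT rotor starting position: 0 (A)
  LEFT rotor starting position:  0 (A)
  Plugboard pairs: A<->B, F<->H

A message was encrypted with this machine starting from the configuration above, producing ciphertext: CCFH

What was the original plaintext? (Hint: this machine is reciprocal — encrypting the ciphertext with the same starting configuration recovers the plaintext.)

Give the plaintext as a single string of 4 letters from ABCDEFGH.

Answer: GBHB

Derivation:
Char 1 ('C'): step: R->1, L=0; C->plug->C->R->C->L->C->refl->G->L'->H->R'->G->plug->G
Char 2 ('C'): step: R->2, L=0; C->plug->C->R->D->L->B->refl->D->L'->E->R'->A->plug->B
Char 3 ('F'): step: R->3, L=0; F->plug->H->R->D->L->B->refl->D->L'->E->R'->F->plug->H
Char 4 ('H'): step: R->4, L=0; H->plug->F->R->G->L->A->refl->F->L'->B->R'->A->plug->B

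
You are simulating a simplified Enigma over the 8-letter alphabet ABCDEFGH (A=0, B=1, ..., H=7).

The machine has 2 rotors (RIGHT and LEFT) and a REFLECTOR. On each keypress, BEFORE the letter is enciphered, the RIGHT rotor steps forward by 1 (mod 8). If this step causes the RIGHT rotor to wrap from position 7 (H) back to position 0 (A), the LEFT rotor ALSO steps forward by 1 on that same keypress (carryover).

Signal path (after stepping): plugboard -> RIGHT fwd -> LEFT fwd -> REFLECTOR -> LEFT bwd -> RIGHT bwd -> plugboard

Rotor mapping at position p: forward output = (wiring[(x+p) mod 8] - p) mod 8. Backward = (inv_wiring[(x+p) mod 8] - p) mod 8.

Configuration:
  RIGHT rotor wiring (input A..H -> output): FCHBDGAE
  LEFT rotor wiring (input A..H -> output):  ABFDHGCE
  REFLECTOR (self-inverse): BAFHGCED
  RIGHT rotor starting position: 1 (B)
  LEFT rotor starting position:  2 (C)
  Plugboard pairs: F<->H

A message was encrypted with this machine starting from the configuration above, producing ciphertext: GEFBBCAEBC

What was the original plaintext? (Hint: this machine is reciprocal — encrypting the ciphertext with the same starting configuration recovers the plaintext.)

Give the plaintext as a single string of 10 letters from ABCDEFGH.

Char 1 ('G'): step: R->2, L=2; G->plug->G->R->D->L->E->refl->G->L'->G->R'->E->plug->E
Char 2 ('E'): step: R->3, L=2; E->plug->E->R->B->L->B->refl->A->L'->E->R'->H->plug->F
Char 3 ('F'): step: R->4, L=2; F->plug->H->R->F->L->C->refl->F->L'->C->R'->B->plug->B
Char 4 ('B'): step: R->5, L=2; B->plug->B->R->D->L->E->refl->G->L'->G->R'->H->plug->F
Char 5 ('B'): step: R->6, L=2; B->plug->B->R->G->L->G->refl->E->L'->D->R'->F->plug->H
Char 6 ('C'): step: R->7, L=2; C->plug->C->R->D->L->E->refl->G->L'->G->R'->B->plug->B
Char 7 ('A'): step: R->0, L->3 (L advanced); A->plug->A->R->F->L->F->refl->C->L'->H->R'->C->plug->C
Char 8 ('E'): step: R->1, L=3; E->plug->E->R->F->L->F->refl->C->L'->H->R'->F->plug->H
Char 9 ('B'): step: R->2, L=3; B->plug->B->R->H->L->C->refl->F->L'->F->R'->A->plug->A
Char 10 ('C'): step: R->3, L=3; C->plug->C->R->D->L->H->refl->D->L'->C->R'->F->plug->H

Answer: EFBFHBCHAH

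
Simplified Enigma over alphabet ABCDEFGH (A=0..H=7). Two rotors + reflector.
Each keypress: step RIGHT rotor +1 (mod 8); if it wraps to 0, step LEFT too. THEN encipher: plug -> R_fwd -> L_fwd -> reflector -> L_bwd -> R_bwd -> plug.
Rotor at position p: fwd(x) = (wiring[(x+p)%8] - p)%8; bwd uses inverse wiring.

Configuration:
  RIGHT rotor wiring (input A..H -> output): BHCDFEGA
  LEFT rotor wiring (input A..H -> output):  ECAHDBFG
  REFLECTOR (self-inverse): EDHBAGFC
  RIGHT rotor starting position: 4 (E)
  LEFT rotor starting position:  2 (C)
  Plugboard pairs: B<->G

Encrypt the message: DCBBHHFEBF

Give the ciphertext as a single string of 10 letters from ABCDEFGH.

Answer: EHHDGEDDCE

Derivation:
Char 1 ('D'): step: R->5, L=2; D->plug->D->R->E->L->D->refl->B->L'->C->R'->E->plug->E
Char 2 ('C'): step: R->6, L=2; C->plug->C->R->D->L->H->refl->C->L'->G->R'->H->plug->H
Char 3 ('B'): step: R->7, L=2; B->plug->G->R->F->L->E->refl->A->L'->H->R'->H->plug->H
Char 4 ('B'): step: R->0, L->3 (L advanced); B->plug->G->R->G->L->H->refl->C->L'->D->R'->D->plug->D
Char 5 ('H'): step: R->1, L=3; H->plug->H->R->A->L->E->refl->A->L'->B->R'->B->plug->G
Char 6 ('H'): step: R->2, L=3; H->plug->H->R->F->L->B->refl->D->L'->E->R'->E->plug->E
Char 7 ('F'): step: R->3, L=3; F->plug->F->R->G->L->H->refl->C->L'->D->R'->D->plug->D
Char 8 ('E'): step: R->4, L=3; E->plug->E->R->F->L->B->refl->D->L'->E->R'->D->plug->D
Char 9 ('B'): step: R->5, L=3; B->plug->G->R->G->L->H->refl->C->L'->D->R'->C->plug->C
Char 10 ('F'): step: R->6, L=3; F->plug->F->R->F->L->B->refl->D->L'->E->R'->E->plug->E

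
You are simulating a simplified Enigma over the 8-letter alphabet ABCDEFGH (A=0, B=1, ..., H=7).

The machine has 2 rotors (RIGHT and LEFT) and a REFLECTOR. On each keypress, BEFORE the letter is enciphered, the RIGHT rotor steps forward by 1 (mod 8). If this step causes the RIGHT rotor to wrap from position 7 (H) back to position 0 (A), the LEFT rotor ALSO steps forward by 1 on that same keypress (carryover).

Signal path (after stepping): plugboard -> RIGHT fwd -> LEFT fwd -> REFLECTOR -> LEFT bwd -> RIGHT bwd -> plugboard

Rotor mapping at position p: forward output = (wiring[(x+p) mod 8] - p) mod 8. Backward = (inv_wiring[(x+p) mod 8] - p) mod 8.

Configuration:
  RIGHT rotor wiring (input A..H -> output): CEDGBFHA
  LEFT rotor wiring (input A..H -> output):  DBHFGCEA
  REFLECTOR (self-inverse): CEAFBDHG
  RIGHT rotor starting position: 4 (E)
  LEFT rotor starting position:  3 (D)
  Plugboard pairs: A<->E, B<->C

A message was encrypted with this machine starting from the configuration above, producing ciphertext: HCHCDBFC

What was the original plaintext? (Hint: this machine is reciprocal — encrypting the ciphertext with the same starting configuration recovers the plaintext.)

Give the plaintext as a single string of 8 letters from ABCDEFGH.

Char 1 ('H'): step: R->5, L=3; H->plug->H->R->E->L->F->refl->D->L'->B->R'->G->plug->G
Char 2 ('C'): step: R->6, L=3; C->plug->B->R->C->L->H->refl->G->L'->G->R'->D->plug->D
Char 3 ('H'): step: R->7, L=3; H->plug->H->R->A->L->C->refl->A->L'->F->R'->C->plug->B
Char 4 ('C'): step: R->0, L->4 (L advanced); C->plug->B->R->E->L->H->refl->G->L'->B->R'->E->plug->A
Char 5 ('D'): step: R->1, L=4; D->plug->D->R->A->L->C->refl->A->L'->C->R'->B->plug->C
Char 6 ('B'): step: R->2, L=4; B->plug->C->R->H->L->B->refl->E->L'->D->R'->D->plug->D
Char 7 ('F'): step: R->3, L=4; F->plug->F->R->H->L->B->refl->E->L'->D->R'->A->plug->E
Char 8 ('C'): step: R->4, L=4; C->plug->B->R->B->L->G->refl->H->L'->E->R'->D->plug->D

Answer: GDBACDED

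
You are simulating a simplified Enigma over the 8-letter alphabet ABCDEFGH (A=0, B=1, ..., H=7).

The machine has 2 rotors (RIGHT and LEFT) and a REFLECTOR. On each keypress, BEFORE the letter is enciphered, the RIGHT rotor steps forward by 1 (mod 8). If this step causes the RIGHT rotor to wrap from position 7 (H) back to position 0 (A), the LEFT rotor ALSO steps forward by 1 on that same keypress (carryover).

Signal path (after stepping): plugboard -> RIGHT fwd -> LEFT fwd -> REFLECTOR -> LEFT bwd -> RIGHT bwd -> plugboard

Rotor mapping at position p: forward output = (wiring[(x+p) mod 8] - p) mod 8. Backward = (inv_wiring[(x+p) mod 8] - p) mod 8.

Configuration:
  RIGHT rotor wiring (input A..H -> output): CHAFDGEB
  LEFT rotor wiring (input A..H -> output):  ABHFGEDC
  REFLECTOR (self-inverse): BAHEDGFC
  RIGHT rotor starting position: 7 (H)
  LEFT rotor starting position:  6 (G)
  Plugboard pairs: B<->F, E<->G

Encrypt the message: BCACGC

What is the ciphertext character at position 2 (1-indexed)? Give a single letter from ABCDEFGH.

Char 1 ('B'): step: R->0, L->7 (L advanced); B->plug->F->R->G->L->F->refl->G->L'->E->R'->G->plug->E
Char 2 ('C'): step: R->1, L=7; C->plug->C->R->E->L->G->refl->F->L'->G->R'->A->plug->A

A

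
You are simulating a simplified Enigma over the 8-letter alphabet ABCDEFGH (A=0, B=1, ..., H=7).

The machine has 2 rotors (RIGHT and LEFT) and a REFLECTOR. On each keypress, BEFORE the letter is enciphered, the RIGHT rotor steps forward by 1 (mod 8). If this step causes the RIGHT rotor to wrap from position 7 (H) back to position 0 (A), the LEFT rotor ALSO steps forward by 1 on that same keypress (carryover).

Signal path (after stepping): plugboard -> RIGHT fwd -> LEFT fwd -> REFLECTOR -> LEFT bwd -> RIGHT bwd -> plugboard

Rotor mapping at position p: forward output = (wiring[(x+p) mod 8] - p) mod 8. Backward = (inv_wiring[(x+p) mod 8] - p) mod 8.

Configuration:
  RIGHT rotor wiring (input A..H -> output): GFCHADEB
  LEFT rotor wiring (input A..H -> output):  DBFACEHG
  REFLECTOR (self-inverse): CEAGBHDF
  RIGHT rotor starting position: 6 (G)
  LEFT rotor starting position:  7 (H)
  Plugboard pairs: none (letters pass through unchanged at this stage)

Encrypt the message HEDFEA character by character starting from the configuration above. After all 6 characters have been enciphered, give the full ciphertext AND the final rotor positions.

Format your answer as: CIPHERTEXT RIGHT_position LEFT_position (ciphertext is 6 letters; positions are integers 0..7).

Char 1 ('H'): step: R->7, L=7; H->plug->H->R->F->L->D->refl->G->L'->D->R'->D->plug->D
Char 2 ('E'): step: R->0, L->0 (L advanced); E->plug->E->R->A->L->D->refl->G->L'->H->R'->D->plug->D
Char 3 ('D'): step: R->1, L=0; D->plug->D->R->H->L->G->refl->D->L'->A->R'->G->plug->G
Char 4 ('F'): step: R->2, L=0; F->plug->F->R->H->L->G->refl->D->L'->A->R'->A->plug->A
Char 5 ('E'): step: R->3, L=0; E->plug->E->R->G->L->H->refl->F->L'->C->R'->G->plug->G
Char 6 ('A'): step: R->4, L=0; A->plug->A->R->E->L->C->refl->A->L'->D->R'->H->plug->H
Final: ciphertext=DDGAGH, RIGHT=4, LEFT=0

Answer: DDGAGH 4 0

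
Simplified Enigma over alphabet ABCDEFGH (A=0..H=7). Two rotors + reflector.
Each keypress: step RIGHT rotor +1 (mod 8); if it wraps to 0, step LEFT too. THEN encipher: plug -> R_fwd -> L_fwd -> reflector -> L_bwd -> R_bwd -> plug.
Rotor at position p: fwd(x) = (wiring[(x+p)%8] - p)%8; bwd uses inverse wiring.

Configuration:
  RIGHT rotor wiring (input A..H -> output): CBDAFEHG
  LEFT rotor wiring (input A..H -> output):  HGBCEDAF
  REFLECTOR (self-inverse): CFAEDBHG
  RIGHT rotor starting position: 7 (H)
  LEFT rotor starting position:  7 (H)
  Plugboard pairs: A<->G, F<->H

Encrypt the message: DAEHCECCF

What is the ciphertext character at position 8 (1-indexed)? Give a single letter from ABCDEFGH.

Char 1 ('D'): step: R->0, L->0 (L advanced); D->plug->D->R->A->L->H->refl->G->L'->B->R'->B->plug->B
Char 2 ('A'): step: R->1, L=0; A->plug->G->R->F->L->D->refl->E->L'->E->R'->D->plug->D
Char 3 ('E'): step: R->2, L=0; E->plug->E->R->F->L->D->refl->E->L'->E->R'->F->plug->H
Char 4 ('H'): step: R->3, L=0; H->plug->F->R->H->L->F->refl->B->L'->C->R'->B->plug->B
Char 5 ('C'): step: R->4, L=0; C->plug->C->R->D->L->C->refl->A->L'->G->R'->E->plug->E
Char 6 ('E'): step: R->5, L=0; E->plug->E->R->E->L->E->refl->D->L'->F->R'->D->plug->D
Char 7 ('C'): step: R->6, L=0; C->plug->C->R->E->L->E->refl->D->L'->F->R'->E->plug->E
Char 8 ('C'): step: R->7, L=0; C->plug->C->R->C->L->B->refl->F->L'->H->R'->A->plug->G

G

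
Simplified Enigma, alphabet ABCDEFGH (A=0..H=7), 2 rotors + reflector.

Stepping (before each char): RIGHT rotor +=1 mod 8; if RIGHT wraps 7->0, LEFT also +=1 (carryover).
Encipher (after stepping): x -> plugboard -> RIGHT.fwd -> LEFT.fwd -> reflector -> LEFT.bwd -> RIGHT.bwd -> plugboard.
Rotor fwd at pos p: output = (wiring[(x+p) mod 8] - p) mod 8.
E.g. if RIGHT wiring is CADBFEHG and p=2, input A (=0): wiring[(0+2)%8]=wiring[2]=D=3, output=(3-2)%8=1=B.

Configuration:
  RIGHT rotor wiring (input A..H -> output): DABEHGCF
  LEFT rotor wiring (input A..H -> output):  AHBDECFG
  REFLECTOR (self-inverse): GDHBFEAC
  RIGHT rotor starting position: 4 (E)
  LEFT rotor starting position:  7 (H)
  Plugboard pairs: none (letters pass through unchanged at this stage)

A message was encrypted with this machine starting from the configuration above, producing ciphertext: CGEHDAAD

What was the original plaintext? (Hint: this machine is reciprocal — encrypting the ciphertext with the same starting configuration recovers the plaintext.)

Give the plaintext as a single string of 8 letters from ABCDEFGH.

Char 1 ('C'): step: R->5, L=7; C->plug->C->R->A->L->H->refl->C->L'->D->R'->E->plug->E
Char 2 ('G'): step: R->6, L=7; G->plug->G->R->B->L->B->refl->D->L'->G->R'->F->plug->F
Char 3 ('E'): step: R->7, L=7; E->plug->E->R->F->L->F->refl->E->L'->E->R'->B->plug->B
Char 4 ('H'): step: R->0, L->0 (L advanced); H->plug->H->R->F->L->C->refl->H->L'->B->R'->C->plug->C
Char 5 ('D'): step: R->1, L=0; D->plug->D->R->G->L->F->refl->E->L'->E->R'->G->plug->G
Char 6 ('A'): step: R->2, L=0; A->plug->A->R->H->L->G->refl->A->L'->A->R'->E->plug->E
Char 7 ('A'): step: R->3, L=0; A->plug->A->R->B->L->H->refl->C->L'->F->R'->G->plug->G
Char 8 ('D'): step: R->4, L=0; D->plug->D->R->B->L->H->refl->C->L'->F->R'->G->plug->G

Answer: EFBCGEGG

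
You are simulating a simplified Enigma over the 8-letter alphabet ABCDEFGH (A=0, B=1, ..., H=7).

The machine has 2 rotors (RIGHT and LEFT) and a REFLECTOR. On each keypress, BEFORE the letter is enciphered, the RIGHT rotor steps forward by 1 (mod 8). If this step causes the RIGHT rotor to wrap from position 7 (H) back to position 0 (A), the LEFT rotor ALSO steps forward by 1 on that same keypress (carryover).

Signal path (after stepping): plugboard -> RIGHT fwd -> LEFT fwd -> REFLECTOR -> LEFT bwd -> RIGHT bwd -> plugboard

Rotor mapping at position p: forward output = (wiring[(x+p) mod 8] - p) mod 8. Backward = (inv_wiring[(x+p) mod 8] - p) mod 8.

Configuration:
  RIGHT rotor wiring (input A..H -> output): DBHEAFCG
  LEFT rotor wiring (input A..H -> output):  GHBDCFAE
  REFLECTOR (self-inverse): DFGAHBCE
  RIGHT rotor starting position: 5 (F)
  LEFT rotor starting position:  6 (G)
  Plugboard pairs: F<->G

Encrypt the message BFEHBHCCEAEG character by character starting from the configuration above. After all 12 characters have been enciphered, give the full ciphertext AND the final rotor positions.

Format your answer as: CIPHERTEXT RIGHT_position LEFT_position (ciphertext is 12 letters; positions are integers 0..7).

Char 1 ('B'): step: R->6, L=6; B->plug->B->R->A->L->C->refl->G->L'->B->R'->E->plug->E
Char 2 ('F'): step: R->7, L=6; F->plug->G->R->G->L->E->refl->H->L'->H->R'->A->plug->A
Char 3 ('E'): step: R->0, L->7 (L advanced); E->plug->E->R->A->L->F->refl->B->L'->H->R'->C->plug->C
Char 4 ('H'): step: R->1, L=7; H->plug->H->R->C->L->A->refl->D->L'->F->R'->G->plug->F
Char 5 ('B'): step: R->2, L=7; B->plug->B->R->C->L->A->refl->D->L'->F->R'->A->plug->A
Char 6 ('H'): step: R->3, L=7; H->plug->H->R->E->L->E->refl->H->L'->B->R'->A->plug->A
Char 7 ('C'): step: R->4, L=7; C->plug->C->R->G->L->G->refl->C->L'->D->R'->G->plug->F
Char 8 ('C'): step: R->5, L=7; C->plug->C->R->B->L->H->refl->E->L'->E->R'->E->plug->E
Char 9 ('E'): step: R->6, L=7; E->plug->E->R->B->L->H->refl->E->L'->E->R'->A->plug->A
Char 10 ('A'): step: R->7, L=7; A->plug->A->R->H->L->B->refl->F->L'->A->R'->D->plug->D
Char 11 ('E'): step: R->0, L->0 (L advanced); E->plug->E->R->A->L->G->refl->C->L'->E->R'->D->plug->D
Char 12 ('G'): step: R->1, L=0; G->plug->F->R->B->L->H->refl->E->L'->H->R'->D->plug->D
Final: ciphertext=EACFAAFEADDD, RIGHT=1, LEFT=0

Answer: EACFAAFEADDD 1 0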